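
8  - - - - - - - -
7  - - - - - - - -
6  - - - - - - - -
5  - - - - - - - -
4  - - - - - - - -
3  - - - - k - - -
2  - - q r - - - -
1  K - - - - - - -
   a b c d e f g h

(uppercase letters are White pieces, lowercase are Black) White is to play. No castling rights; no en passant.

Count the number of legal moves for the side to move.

0

White to move; king on a1.
In check: no.
Legal moves: none.
Count: 0.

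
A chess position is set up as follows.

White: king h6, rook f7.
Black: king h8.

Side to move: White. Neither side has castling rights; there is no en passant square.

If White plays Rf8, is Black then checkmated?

yes

After Rf8: black king on h8; in check: yes, from the white rook on f8.
King squares — g7: attacked by Kh6; h7: attacked by Kh6; g8: attacked by Rf8.
Black has no legal moves → checkmate.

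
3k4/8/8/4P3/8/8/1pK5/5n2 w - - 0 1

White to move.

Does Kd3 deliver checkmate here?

After Kd3: black king on d8; in check: no.
Black is not in check, so this cannot be checkmate.

no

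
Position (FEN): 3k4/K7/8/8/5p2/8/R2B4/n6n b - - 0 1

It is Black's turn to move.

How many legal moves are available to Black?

Black to move; king on d8.
In check: no.
Legal moves: Ke8, Kc8, Ke7, Kd7, Kc7, Ng3, Nf2, Nb3, Nc2, f3.
Count: 10.

10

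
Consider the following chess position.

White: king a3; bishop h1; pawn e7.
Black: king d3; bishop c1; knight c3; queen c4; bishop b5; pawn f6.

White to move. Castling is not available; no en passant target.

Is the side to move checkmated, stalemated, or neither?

checkmate

White to move; white king on a3.
In check: yes, from the black bishop on c1.
King squares — a2: attacked by Nc3; b2: attacked by Bc1; b3: attacked by Qc4; a4: attacked by Nc3; b4: attacked by Qc4.
Legal moves for White: none.
In check with no legal moves → checkmate.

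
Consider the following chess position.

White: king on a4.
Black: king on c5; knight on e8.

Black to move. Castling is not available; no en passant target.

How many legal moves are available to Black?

10

Black to move; king on c5.
In check: no.
Legal moves: Ng7, Nc7, Nf6, Nd6, Kd6, Kc6, Kb6, Kd5, Kd4, Kc4.
Count: 10.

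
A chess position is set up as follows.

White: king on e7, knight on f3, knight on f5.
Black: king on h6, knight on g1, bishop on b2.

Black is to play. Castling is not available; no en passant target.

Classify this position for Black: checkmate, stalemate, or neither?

Black to move; black king on h6.
In check: yes, from the white knight on f5.
Legal moves for Black: Kh7, Kg6, Kh5.
Black is in check but has 3 legal moves → neither.

neither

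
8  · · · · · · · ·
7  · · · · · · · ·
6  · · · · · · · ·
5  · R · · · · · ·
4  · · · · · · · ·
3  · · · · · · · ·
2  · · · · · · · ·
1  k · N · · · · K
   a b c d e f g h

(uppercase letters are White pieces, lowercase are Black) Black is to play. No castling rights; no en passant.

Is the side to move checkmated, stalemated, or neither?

Black to move; black king on a1.
In check: no.
King squares — b1: attacked by Rb5; a2: attacked by Nc1; b2: attacked by Rb5.
Legal moves for Black: none.
Not in check and no legal moves → stalemate.

stalemate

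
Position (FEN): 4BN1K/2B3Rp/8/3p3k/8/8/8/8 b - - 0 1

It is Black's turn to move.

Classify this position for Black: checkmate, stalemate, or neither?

neither

Black to move; black king on h5.
In check: yes, from the white bishop on e8.
King squares — g4: attacked by Rg7; h4: available; g5: attacked by Rg7; g6: attacked by Rg7; h6: available.
Legal moves for Black: Kh6, Kh4.
Black is in check but has 2 legal moves → neither.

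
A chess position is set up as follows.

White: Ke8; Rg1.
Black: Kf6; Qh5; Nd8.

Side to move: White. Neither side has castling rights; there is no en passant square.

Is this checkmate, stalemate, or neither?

neither

White to move; white king on e8.
In check: yes, from the black queen on h5.
Legal moves for White: Kf8, Kxd8, Kd7, Rg6+.
White is in check but has 4 legal moves → neither.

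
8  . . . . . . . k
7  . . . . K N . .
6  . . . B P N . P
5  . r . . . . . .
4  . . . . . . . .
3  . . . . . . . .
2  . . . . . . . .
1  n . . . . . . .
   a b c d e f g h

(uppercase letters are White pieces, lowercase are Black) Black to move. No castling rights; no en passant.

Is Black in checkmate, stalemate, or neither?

checkmate

Black to move; black king on h8.
In check: yes, from the white knight on f7.
King squares — g7: attacked by Ph6; h7: attacked by Nf6; g8: attacked by Nf6.
Legal moves for Black: none.
In check with no legal moves → checkmate.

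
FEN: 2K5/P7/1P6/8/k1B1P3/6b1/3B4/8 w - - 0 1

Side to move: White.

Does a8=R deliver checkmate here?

yes

After a8=R: black king on a4; in check: yes, from the white rook on a8.
King squares — a3: attacked by Ra8; b3: attacked by Bc4; b4: attacked by Bd2; a5: attacked by Bd2; b5: attacked by Bc4.
Black has no legal moves → checkmate.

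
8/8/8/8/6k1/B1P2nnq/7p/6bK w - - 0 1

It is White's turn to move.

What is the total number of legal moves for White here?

White to move; king on h1.
In check: yes, from the black knight on g3.
Legal moves: none.
Count: 0.

0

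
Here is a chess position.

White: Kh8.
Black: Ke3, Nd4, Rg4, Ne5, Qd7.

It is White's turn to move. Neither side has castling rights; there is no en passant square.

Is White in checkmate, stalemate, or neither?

White to move; white king on h8.
In check: no.
King squares — g7: attacked by Rg4; h7: attacked by Qd7; g8: attacked by Rg4.
Legal moves for White: none.
Not in check and no legal moves → stalemate.

stalemate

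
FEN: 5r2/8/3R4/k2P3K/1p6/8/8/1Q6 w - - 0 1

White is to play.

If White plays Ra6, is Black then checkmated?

no

After Ra6: black king on a5; in check: yes, from the white rook on a6.
Black has 2 legal replies: Kxa6, Kb5.
In check but a legal move exists → not checkmate.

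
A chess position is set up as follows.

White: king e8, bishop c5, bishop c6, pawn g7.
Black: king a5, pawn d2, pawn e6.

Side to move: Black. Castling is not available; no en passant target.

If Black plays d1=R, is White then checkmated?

After d1=R: white king on e8; in check: no.
White is not in check, so this cannot be checkmate.

no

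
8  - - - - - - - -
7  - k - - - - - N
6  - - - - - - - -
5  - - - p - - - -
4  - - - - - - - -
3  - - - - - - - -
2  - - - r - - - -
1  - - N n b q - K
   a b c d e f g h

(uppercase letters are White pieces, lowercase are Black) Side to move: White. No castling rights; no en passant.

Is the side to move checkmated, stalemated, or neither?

White to move; white king on h1.
In check: yes, from the black queen on f1.
King squares — g1: attacked by Qf1; g2: attacked by Qf1; h2: attacked by Rd2.
Legal moves for White: none.
In check with no legal moves → checkmate.

checkmate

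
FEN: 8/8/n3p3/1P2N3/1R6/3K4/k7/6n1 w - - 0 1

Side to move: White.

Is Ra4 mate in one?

no

After Ra4: black king on a2; in check: yes, from the white rook on a4.
Black has 3 legal replies: Kb3, Kb2, Kb1.
In check but a legal move exists → not checkmate.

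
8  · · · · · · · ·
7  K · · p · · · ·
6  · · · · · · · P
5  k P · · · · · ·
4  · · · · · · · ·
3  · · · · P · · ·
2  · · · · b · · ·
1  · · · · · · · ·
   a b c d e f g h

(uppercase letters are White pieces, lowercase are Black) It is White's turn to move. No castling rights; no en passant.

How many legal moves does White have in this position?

White to move; king on a7.
In check: no.
Legal moves: Kb8, Ka8, Kb7, h7, b6, e4.
Count: 6.

6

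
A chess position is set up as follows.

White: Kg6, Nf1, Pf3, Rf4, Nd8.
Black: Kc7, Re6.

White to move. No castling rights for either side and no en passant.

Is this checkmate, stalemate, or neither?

neither

White to move; white king on g6.
In check: yes, from the black rook on e6.
King squares — f5: available; g5: available; h5: available; f6: attacked by Re6; h6: attacked by Re6; f7: available; g7: available; h7: available.
Legal moves for White: Kh7, Kg7, Kf7, Kh5, Kg5, Kf5, Nxe6+, Rf6.
White is in check but has 8 legal moves → neither.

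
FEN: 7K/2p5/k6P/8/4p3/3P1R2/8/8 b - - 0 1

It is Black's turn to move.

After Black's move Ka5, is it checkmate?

After Ka5: white king on h8; in check: no.
White is not in check, so this cannot be checkmate.

no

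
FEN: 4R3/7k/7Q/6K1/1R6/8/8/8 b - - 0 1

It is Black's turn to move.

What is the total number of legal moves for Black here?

Black to move; king on h7.
In check: yes, from the white queen on h6.
Legal moves: none.
Count: 0.

0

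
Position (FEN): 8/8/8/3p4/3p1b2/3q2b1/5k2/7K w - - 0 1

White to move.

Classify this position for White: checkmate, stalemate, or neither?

stalemate

White to move; white king on h1.
In check: no.
King squares — g1: attacked by Kf2; g2: attacked by Kf2; h2: attacked by Bg3.
Legal moves for White: none.
Not in check and no legal moves → stalemate.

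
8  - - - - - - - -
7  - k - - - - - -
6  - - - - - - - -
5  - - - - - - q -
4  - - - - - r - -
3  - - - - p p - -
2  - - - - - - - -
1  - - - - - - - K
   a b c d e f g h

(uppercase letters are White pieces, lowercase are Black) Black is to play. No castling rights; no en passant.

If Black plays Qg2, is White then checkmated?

yes

After Qg2: white king on h1; in check: yes, from the black queen on g2.
King squares — g1: attacked by Qg2; g2: attacked by Pf3; h2: attacked by Qg2.
White has no legal moves → checkmate.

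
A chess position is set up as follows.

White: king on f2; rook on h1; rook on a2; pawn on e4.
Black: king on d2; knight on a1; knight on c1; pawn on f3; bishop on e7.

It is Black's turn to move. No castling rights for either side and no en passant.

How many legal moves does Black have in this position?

Black to move; king on d2.
In check: yes, from the white rook on a2.
Legal moves: Kd3, Kc3, Nxa2, Nc2.
Count: 4.

4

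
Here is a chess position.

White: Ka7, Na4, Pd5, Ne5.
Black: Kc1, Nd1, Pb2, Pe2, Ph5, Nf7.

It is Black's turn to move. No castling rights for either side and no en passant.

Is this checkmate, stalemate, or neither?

Black to move; black king on c1.
In check: no.
Legal moves for Black include: Nh8, Nd8, Nh6, Nd6, Ng5, Nxe5, Ne3, Nc3, Nf2, Kd2, Kc2, Kb1, h4, e1=Q, e1=R, e1=B, e1=N, b1=Q, ... (list truncated; more exist).
Black has legal moves and is not in check → neither.

neither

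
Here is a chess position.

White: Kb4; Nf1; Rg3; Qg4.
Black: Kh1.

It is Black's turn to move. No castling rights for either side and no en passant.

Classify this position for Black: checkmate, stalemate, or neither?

stalemate

Black to move; black king on h1.
In check: no.
King squares — g1: attacked by Rg3; g2: attacked by Rg3; h2: attacked by Nf1.
Legal moves for Black: none.
Not in check and no legal moves → stalemate.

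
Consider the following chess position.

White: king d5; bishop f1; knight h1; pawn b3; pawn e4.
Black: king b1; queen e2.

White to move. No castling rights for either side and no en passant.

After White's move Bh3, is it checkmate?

After Bh3: black king on b1; in check: no.
Black is not in check, so this cannot be checkmate.

no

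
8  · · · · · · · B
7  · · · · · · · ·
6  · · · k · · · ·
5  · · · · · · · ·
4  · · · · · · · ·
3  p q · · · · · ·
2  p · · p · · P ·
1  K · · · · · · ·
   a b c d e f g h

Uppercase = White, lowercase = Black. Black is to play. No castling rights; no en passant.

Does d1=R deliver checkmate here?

yes

After d1=R: white king on a1; in check: yes, from the black rook on d1.
King squares — b1: attacked by Rd1; a2: attacked by Qb3; b2: attacked by Pa3.
White has no legal moves → checkmate.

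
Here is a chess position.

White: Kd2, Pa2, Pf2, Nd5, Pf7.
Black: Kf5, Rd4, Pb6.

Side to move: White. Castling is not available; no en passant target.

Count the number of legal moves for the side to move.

White to move; king on d2.
In check: yes, from the black rook on d4.
Legal moves: Ke3, Kc3, Ke2, Kc2, Ke1, Kc1.
Count: 6.

6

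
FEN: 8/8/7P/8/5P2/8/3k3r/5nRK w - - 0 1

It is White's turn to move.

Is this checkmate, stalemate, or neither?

White to move; white king on h1.
In check: yes, from the black rook on h2.
King squares — g1: own rook; g2: attacked by Rh2; h2: attacked by Nf1.
Legal moves for White: none.
In check with no legal moves → checkmate.

checkmate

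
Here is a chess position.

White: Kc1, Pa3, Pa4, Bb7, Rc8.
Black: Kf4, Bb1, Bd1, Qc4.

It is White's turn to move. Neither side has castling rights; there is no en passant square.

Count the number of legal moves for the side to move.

5

White to move; king on c1.
In check: yes, from the black queen on c4.
Legal moves: Kd2, Kb2, Kxd1, Kxb1, Rxc4+.
Count: 5.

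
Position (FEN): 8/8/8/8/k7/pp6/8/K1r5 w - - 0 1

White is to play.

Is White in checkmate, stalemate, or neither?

White to move; white king on a1.
In check: yes, from the black rook on c1.
King squares — b1: attacked by Rc1; a2: attacked by Pb3; b2: attacked by Pa3.
Legal moves for White: none.
In check with no legal moves → checkmate.

checkmate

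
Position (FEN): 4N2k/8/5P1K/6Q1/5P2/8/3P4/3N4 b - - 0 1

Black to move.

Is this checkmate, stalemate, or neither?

stalemate

Black to move; black king on h8.
In check: no.
King squares — g7: attacked by Qg5; h7: attacked by Kh6; g8: attacked by Qg5.
Legal moves for Black: none.
Not in check and no legal moves → stalemate.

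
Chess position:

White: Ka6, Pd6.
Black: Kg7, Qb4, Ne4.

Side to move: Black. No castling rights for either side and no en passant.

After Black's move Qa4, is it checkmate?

After Qa4: white king on a6; in check: yes, from the black queen on a4.
White has 2 legal replies: Kb7, Kb6.
In check but a legal move exists → not checkmate.

no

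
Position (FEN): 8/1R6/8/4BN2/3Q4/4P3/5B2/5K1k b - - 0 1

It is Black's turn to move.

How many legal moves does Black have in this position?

Black to move; king on h1.
In check: no.
Legal moves: none.
Count: 0.

0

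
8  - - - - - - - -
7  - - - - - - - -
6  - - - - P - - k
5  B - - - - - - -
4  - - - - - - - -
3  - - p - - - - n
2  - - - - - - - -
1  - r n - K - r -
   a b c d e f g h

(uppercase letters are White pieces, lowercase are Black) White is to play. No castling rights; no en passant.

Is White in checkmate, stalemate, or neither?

checkmate

White to move; white king on e1.
In check: yes, from the black rook on g1.
King squares — d1: attacked by Rg1; f1: attacked by Rg1; d2: attacked by Pc3; e2: attacked by Nc1; f2: attacked by Nh3.
Legal moves for White: none.
In check with no legal moves → checkmate.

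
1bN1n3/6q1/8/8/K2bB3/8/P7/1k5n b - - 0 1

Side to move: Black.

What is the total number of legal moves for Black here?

Black to move; king on b1.
In check: yes, from the white bishop on e4.
Legal moves: Kb2, Kxa2, Kc1, Ka1.
Count: 4.

4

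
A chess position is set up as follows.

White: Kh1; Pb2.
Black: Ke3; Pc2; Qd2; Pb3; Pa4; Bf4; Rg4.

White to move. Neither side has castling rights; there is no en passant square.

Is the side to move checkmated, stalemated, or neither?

White to move; white king on h1.
In check: no.
King squares — g1: attacked by Rg4; g2: attacked by Qd2; h2: attacked by Qd2.
Legal moves for White: none.
Not in check and no legal moves → stalemate.

stalemate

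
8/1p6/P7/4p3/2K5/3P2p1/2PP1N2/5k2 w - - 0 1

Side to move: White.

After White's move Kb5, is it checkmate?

no

After Kb5: black king on f1; in check: no.
Black is not in check, so this cannot be checkmate.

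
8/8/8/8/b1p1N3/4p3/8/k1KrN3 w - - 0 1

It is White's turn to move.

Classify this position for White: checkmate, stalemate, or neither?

checkmate

White to move; white king on c1.
In check: yes, from the black rook on d1.
King squares — b1: attacked by Ka1; d1: attacked by Ba4; b2: attacked by Ka1; c2: attacked by Ba4; d2: attacked by Rd1.
Legal moves for White: none.
In check with no legal moves → checkmate.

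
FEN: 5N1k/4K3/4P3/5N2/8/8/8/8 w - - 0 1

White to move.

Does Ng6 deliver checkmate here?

no

After Ng6: black king on h8; in check: yes, from the white knight on g6.
Black has 2 legal replies: Kg8, Kh7.
In check but a legal move exists → not checkmate.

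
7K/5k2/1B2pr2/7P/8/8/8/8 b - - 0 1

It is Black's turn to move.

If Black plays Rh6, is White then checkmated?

yes

After Rh6: white king on h8; in check: yes, from the black rook on h6.
King squares — g7: attacked by Kf7; h7: attacked by Rh6; g8: attacked by Kf7.
White has no legal moves → checkmate.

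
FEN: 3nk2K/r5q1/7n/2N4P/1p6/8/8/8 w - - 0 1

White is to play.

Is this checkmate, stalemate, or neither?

checkmate

White to move; white king on h8.
In check: yes, from the black queen on g7.
King squares — g7: attacked by Ra7; h7: attacked by Qg7; g8: attacked by Nh6.
Legal moves for White: none.
In check with no legal moves → checkmate.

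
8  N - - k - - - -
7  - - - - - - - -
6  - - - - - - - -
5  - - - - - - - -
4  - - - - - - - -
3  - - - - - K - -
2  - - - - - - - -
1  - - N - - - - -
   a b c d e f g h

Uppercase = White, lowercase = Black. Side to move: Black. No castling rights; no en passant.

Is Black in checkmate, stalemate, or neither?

Black to move; black king on d8.
In check: no.
Legal moves for Black: Ke8, Kc8, Ke7, Kd7.
Black has 4 legal moves and is not in check → neither.

neither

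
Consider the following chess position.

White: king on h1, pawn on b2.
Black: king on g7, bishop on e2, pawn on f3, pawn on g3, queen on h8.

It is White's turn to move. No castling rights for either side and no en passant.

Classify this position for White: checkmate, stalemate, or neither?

neither

White to move; white king on h1.
In check: yes, from the black queen on h8.
Legal moves for White: Kg1.
White is in check but has 1 legal move → neither.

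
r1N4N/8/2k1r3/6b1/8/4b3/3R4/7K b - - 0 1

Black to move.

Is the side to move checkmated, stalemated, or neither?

neither

Black to move; black king on c6.
In check: no.
Legal moves for Black include: Rxc8, Rb8, Ra7, Ra6, Ra5, Ra4, Ra3, Ra2, Ra1+, Re8, Re7, Rh6+, Rg6, Rf6, Rd6, Re5, Re4, Kc7, ... (list truncated; more exist).
Black has legal moves and is not in check → neither.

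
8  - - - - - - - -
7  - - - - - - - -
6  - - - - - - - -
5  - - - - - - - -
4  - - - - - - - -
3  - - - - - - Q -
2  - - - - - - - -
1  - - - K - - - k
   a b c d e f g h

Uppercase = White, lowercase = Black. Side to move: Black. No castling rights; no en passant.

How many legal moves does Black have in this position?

0

Black to move; king on h1.
In check: no.
Legal moves: none.
Count: 0.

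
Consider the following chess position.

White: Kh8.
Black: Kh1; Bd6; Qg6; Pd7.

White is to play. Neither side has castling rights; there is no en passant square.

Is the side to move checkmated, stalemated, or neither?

stalemate

White to move; white king on h8.
In check: no.
King squares — g7: attacked by Qg6; h7: attacked by Qg6; g8: attacked by Qg6.
Legal moves for White: none.
Not in check and no legal moves → stalemate.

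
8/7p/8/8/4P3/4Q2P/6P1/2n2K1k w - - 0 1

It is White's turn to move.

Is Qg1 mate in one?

yes

After Qg1: black king on h1; in check: yes, from the white queen on g1.
King squares — g1: attacked by Kf1; g2: attacked by Kf1; h2: attacked by Qg1.
Black has no legal moves → checkmate.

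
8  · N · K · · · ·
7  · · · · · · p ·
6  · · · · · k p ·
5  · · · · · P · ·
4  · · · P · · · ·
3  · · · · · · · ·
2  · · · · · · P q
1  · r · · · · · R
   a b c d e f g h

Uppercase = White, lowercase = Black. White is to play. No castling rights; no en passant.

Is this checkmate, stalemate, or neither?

White to move; white king on d8.
In check: no.
Legal moves for White: Ke8, Kc8, Kd7, Nd7+, Nc6, Na6, Rxh2, Rg1, Rf1, Re1, Rd1, Rc1, Rxb1, fxg6, d5, g3, g4.
White has 17 legal moves and is not in check → neither.

neither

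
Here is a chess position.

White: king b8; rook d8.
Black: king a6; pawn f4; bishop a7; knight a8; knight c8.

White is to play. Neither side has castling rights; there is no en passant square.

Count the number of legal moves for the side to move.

2

White to move; king on b8.
In check: yes, from the black bishop on a7.
Legal moves: Kxc8, Kxa8.
Count: 2.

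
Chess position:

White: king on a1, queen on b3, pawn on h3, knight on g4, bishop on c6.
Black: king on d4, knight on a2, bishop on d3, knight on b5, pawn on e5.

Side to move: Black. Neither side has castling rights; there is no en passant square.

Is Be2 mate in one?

no

After Be2: white king on a1; in check: no.
White is not in check, so this cannot be checkmate.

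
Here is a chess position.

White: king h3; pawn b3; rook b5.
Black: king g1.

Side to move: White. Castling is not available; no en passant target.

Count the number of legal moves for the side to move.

15

White to move; king on h3.
In check: no.
Legal moves: Rb8, Rb7, Rb6, Rh5, Rg5+, Rf5, Re5, Rd5, Rc5, Ra5, Rb4, Kh4, Kg4, Kg3, b4.
Count: 15.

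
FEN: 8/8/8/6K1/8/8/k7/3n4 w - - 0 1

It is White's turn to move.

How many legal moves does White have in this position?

White to move; king on g5.
In check: no.
Legal moves: Kh6, Kg6, Kf6, Kh5, Kf5, Kh4, Kg4, Kf4.
Count: 8.

8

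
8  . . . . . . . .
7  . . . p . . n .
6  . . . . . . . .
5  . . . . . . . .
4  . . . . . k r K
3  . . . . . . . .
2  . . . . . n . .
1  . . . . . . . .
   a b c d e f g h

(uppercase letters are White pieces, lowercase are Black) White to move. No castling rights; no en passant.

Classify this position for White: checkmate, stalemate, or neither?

checkmate

White to move; white king on h4.
In check: yes, from the black rook on g4.
King squares — g3: attacked by Kf4; h3: attacked by Nf2; g4: attacked by Nf2; g5: attacked by Kf4; h5: attacked by Ng7.
Legal moves for White: none.
In check with no legal moves → checkmate.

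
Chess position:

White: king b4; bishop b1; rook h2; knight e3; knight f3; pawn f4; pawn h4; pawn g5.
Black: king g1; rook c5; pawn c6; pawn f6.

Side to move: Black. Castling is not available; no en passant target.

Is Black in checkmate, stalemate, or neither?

checkmate

Black to move; black king on g1.
In check: yes, from the white knight on f3.
King squares — f1: attacked by Ne3; h1: attacked by Rh2; f2: attacked by Rh2; g2: attacked by Rh2; h2: attacked by Nf3.
Legal moves for Black: none.
In check with no legal moves → checkmate.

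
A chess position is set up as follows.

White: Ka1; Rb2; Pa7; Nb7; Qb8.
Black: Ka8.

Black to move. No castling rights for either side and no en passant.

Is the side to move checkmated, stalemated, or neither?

checkmate

Black to move; black king on a8.
In check: yes, from the white queen on b8.
King squares — a7: attacked by Qb8; b7: attacked by Rb2; b8: attacked by Pa7.
Legal moves for Black: none.
In check with no legal moves → checkmate.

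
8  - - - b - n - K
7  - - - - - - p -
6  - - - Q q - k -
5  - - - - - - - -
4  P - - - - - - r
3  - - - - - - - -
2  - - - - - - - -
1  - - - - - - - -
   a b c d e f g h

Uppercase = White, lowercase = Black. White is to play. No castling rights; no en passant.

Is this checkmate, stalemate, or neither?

checkmate

White to move; white king on h8.
In check: yes, from the black rook on h4.
King squares — g7: attacked by Kg6; h7: attacked by Rh4; g8: attacked by Qe6.
Legal moves for White: none.
In check with no legal moves → checkmate.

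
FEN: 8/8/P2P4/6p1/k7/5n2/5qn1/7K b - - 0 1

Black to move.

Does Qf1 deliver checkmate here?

yes

After Qf1: white king on h1; in check: yes, from the black queen on f1.
King squares — g1: attacked by Qf1; g2: attacked by Qf1; h2: attacked by Nf3.
White has no legal moves → checkmate.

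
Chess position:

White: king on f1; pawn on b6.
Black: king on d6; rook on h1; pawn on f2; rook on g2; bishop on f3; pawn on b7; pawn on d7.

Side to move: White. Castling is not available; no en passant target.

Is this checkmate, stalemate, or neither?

checkmate

White to move; white king on f1.
In check: yes, from the black rook on h1.
King squares — e1: attacked by Rh1; g1: attacked by Rh1; e2: attacked by Bf3; f2: attacked by Rg2; g2: attacked by Bf3.
Legal moves for White: none.
In check with no legal moves → checkmate.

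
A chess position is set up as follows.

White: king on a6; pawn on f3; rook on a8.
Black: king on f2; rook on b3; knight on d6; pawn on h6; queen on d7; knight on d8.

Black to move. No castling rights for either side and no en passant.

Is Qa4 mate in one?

After Qa4: white king on a6; in check: yes, from the black queen on a4.
King squares — a5: attacked by Qa4; b5: attacked by Rb3; b6: attacked by Rb3; a7: attacked by Qa4; b7: attacked by Rb3.
White has no legal moves → checkmate.

yes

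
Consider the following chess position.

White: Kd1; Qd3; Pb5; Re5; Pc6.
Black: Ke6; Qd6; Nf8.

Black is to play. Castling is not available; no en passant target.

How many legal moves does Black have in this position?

4

Black to move; king on e6.
In check: yes, from the white rook on e5.
Legal moves: Kf7, Kf6, Kxe5, Qxe5.
Count: 4.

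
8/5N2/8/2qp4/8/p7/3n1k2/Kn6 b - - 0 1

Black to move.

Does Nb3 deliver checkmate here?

After Nb3: white king on a1; in check: yes, from the black knight on b3.
White has 2 legal replies: Ka2, Kxb1.
In check but a legal move exists → not checkmate.

no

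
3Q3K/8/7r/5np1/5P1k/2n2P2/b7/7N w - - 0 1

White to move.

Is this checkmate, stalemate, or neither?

checkmate

White to move; white king on h8.
In check: yes, from the black rook on h6.
King squares — g7: attacked by Nf5; h7: attacked by Rh6; g8: attacked by Ba2.
Legal moves for White: none.
In check with no legal moves → checkmate.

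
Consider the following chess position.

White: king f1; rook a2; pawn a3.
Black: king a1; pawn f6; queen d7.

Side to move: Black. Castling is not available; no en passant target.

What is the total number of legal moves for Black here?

Black to move; king on a1.
In check: yes, from the white rook on a2.
Legal moves: Kxa2, Kb1.
Count: 2.

2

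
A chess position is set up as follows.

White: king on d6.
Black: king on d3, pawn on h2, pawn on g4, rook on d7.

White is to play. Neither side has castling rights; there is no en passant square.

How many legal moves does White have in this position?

White to move; king on d6.
In check: yes, from the black rook on d7.
Legal moves: Kxd7, Ke6, Kc6, Ke5, Kc5.
Count: 5.

5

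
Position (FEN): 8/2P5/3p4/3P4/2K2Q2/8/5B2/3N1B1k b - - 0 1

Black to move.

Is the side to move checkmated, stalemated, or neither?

Black to move; black king on h1.
In check: no.
King squares — g1: attacked by Bf2; g2: attacked by Bf1; h2: attacked by Qf4.
Legal moves for Black: none.
Not in check and no legal moves → stalemate.

stalemate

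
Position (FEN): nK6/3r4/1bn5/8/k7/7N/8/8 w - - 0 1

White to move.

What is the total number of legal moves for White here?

2

White to move; king on b8.
In check: yes, from the black knight on c6.
Legal moves: Kc8, Kxa8.
Count: 2.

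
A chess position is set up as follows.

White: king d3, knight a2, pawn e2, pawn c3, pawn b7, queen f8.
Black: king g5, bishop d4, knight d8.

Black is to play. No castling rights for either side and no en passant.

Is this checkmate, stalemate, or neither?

neither

Black to move; black king on g5.
In check: no.
Legal moves for Black include: Nf7, Nxb7, Ne6, Nc6, Kg6, Kh5, Kh4, Kg4, Bh8, Bg7, Ba7, Bf6, Bb6, Be5, Bc5, Be3, Bxc3, Bf2, ... (list truncated; more exist).
Black has legal moves and is not in check → neither.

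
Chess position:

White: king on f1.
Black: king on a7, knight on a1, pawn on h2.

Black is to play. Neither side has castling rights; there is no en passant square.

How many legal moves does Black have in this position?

Black to move; king on a7.
In check: no.
Legal moves: Kb8, Ka8, Kb7, Kb6, Ka6, Nb3, Nc2, h1=Q+, h1=R+, h1=B, h1=N.
Count: 11.

11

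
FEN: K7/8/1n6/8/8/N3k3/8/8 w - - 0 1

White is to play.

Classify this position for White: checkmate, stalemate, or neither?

White to move; white king on a8.
In check: yes, from the black knight on b6.
King squares — a7: available; b7: available; b8: available.
Legal moves for White: Kb8, Kb7, Ka7.
White is in check but has 3 legal moves → neither.

neither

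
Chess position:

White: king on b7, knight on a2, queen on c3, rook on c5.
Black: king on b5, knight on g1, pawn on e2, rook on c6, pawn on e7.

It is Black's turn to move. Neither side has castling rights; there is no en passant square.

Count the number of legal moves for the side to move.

Black to move; king on b5.
In check: yes, from the white rook on c5.
Legal moves: Ka4, Rxc5.
Count: 2.

2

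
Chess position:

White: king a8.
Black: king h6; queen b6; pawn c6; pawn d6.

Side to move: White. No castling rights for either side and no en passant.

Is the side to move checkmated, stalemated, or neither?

White to move; white king on a8.
In check: no.
King squares — a7: attacked by Qb6; b7: attacked by Qb6; b8: attacked by Qb6.
Legal moves for White: none.
Not in check and no legal moves → stalemate.

stalemate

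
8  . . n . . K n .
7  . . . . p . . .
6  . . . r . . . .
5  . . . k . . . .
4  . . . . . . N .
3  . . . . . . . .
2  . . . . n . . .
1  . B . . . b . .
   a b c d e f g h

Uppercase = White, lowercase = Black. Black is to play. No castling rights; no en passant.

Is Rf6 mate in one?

no

After Rf6: white king on f8; in check: yes, from the black rook on f6.
White has 4 legal replies: Kxg8, Ke8, Kg7, Nxf6+.
In check but a legal move exists → not checkmate.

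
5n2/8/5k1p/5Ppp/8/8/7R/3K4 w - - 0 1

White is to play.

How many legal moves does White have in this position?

16

White to move; king on d1.
In check: no.
Legal moves: Rxh5, Rh4, Rh3, Rg2, Rf2, Re2, Rd2, Rc2, Rb2, Ra2, Rh1, Ke2, Kd2, Kc2, Ke1, Kc1.
Count: 16.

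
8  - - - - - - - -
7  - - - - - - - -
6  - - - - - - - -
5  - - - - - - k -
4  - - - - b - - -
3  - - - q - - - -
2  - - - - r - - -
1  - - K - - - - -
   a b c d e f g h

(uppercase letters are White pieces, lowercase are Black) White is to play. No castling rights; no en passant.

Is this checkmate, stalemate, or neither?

stalemate

White to move; white king on c1.
In check: no.
King squares — b1: attacked by Qd3; d1: attacked by Qd3; b2: attacked by Re2; c2: attacked by Re2; d2: attacked by Re2.
Legal moves for White: none.
Not in check and no legal moves → stalemate.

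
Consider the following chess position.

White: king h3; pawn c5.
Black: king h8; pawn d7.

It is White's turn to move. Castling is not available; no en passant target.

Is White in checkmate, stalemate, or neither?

neither

White to move; white king on h3.
In check: no.
Legal moves for White: Kh4, Kg4, Kg3, Kh2, Kg2, c6.
White has 6 legal moves and is not in check → neither.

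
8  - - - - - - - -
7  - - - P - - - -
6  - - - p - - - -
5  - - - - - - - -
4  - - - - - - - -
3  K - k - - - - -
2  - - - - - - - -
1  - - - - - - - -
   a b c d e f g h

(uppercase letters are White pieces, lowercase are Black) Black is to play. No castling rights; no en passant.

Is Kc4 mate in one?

After Kc4: white king on a3; in check: no.
White is not in check, so this cannot be checkmate.

no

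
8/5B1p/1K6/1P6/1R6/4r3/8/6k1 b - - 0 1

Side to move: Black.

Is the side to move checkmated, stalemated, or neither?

Black to move; black king on g1.
In check: no.
Legal moves for Black include: Re8, Re7, Re6+, Re5, Re4, Rh3, Rg3, Rf3, Rd3, Rc3, Rb3, Ra3, Re2, Re1, Kh2, Kg2, Kf2, Kh1, ... (list truncated; more exist).
Black has legal moves and is not in check → neither.

neither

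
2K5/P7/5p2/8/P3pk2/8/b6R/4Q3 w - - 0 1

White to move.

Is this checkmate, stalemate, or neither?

neither

White to move; white king on c8.
In check: no.
Legal moves for White include: Kd8, Kb8, Kd7, Kc7, Kb7, Rh8, Rh7, Rh6, Rh5, Rh4+, Rh3, Rg2, Rf2+, Re2, Rd2, Rc2, Rb2, Rxa2, ... (list truncated; more exist).
White has legal moves and is not in check → neither.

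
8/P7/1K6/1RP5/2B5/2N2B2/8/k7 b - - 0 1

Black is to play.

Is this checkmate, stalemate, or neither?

Black to move; black king on a1.
In check: no.
King squares — b1: attacked by Nc3; a2: attacked by Nc3; b2: attacked by Rb5.
Legal moves for Black: none.
Not in check and no legal moves → stalemate.

stalemate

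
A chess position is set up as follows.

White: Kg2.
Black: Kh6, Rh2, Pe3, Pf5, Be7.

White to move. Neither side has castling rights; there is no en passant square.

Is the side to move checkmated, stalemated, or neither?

neither

White to move; white king on g2.
In check: yes, from the black rook on h2.
King squares — f1: available; g1: available; h1: attacked by Rh2; f2: attacked by Rh2; h2: available; f3: available; g3: available; h3: attacked by Rh2.
Legal moves for White: Kg3, Kf3, Kxh2, Kg1, Kf1.
White is in check but has 5 legal moves → neither.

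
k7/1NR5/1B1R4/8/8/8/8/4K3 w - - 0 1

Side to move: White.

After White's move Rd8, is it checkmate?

After Rd8: black king on a8; in check: yes, from the white rook on d8.
King squares — a7: attacked by Bb6; b7: attacked by Rc7; b8: attacked by Rd8.
Black has no legal moves → checkmate.

yes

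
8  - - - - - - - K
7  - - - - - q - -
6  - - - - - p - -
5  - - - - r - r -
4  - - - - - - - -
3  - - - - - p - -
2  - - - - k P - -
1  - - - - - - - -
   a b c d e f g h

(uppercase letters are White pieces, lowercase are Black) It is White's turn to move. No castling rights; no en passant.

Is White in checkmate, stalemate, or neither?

stalemate

White to move; white king on h8.
In check: no.
King squares — g7: attacked by Rg5; h7: attacked by Qf7; g8: attacked by Rg5.
Legal moves for White: none.
Not in check and no legal moves → stalemate.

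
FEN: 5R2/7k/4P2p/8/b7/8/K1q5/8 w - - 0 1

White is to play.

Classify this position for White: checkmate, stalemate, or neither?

White to move; white king on a2.
In check: yes, from the black queen on c2.
King squares — a1: available; b1: attacked by Qc2; b2: attacked by Qc2; a3: available; b3: attacked by Qc2.
Legal moves for White: Ka3, Ka1.
White is in check but has 2 legal moves → neither.

neither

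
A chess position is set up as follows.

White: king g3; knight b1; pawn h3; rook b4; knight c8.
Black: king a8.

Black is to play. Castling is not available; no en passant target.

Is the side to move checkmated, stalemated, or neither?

stalemate

Black to move; black king on a8.
In check: no.
King squares — a7: attacked by Nc8; b7: attacked by Rb4; b8: attacked by Rb4.
Legal moves for Black: none.
Not in check and no legal moves → stalemate.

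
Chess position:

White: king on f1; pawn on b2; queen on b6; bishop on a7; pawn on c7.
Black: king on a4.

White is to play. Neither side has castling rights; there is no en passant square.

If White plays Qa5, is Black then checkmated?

After Qa5: black king on a4; in check: yes, from the white queen on a5.
Black has 2 legal replies: Kxa5, Kb3.
In check but a legal move exists → not checkmate.

no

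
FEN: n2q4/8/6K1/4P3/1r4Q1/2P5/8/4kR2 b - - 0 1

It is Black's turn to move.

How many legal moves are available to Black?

Black to move; king on e1.
In check: yes, from the white rook on f1.
Legal moves: Kd2, Kxf1.
Count: 2.

2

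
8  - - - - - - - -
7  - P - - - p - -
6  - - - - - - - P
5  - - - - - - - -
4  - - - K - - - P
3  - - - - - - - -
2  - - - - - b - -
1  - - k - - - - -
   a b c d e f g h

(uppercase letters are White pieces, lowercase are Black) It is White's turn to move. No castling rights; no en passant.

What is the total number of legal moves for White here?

White to move; king on d4.
In check: yes, from the black bishop on f2.
Legal moves: Ke5, Kd5, Ke4, Kc4, Kd3, Kc3.
Count: 6.

6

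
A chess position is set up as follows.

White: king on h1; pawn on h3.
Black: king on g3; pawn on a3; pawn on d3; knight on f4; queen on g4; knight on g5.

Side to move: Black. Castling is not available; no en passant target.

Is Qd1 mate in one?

After Qd1: white king on h1; in check: yes, from the black queen on d1.
King squares — g1: attacked by Qd1; g2: attacked by Kg3; h2: attacked by Kg3.
White has no legal moves → checkmate.

yes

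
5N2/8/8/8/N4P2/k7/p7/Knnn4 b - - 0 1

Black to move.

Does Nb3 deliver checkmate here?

yes

After Nb3: white king on a1; in check: yes, from the black knight on b3.
King squares — b1: attacked by Pa2; a2: attacked by Ka3; b2: attacked by Nd1.
White has no legal moves → checkmate.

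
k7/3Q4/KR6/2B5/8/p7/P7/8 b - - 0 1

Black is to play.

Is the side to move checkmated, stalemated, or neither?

stalemate

Black to move; black king on a8.
In check: no.
King squares — a7: attacked by Ka6; b7: attacked by Ka6; b8: attacked by Rb6.
Legal moves for Black: none.
Not in check and no legal moves → stalemate.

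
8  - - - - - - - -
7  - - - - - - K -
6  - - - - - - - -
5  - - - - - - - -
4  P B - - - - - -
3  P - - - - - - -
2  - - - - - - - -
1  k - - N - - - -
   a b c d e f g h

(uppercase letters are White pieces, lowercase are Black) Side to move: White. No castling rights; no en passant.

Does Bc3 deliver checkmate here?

After Bc3: black king on a1; in check: yes, from the white bishop on c3.
Black has 2 legal replies: Ka2, Kb1.
In check but a legal move exists → not checkmate.

no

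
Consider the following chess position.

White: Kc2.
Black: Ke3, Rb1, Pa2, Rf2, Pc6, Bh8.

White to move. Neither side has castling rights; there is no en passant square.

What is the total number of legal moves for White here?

White to move; king on c2.
In check: yes, from the black rook on f2.
Legal moves: none.
Count: 0.

0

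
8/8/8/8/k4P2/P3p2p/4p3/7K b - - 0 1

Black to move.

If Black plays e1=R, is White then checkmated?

After e1=R: white king on h1; in check: yes, from the black rook on e1.
White has 1 legal reply: Kh2.
In check but a legal move exists → not checkmate.

no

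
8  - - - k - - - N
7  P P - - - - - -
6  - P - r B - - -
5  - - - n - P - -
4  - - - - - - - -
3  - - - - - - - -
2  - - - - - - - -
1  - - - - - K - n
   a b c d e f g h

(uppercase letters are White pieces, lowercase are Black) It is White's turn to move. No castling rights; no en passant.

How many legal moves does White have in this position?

White to move; king on f1.
In check: no.
Legal moves: Nf7+, Ng6, Bg8, Bc8, Bf7, Bd7, Bxd5, Kg2, Ke2, Kg1, Ke1, b8=Q+, b8=R+, b8=B, b8=N, a8=Q+, a8=R+, a8=B, a8=N, f6.
Count: 20.

20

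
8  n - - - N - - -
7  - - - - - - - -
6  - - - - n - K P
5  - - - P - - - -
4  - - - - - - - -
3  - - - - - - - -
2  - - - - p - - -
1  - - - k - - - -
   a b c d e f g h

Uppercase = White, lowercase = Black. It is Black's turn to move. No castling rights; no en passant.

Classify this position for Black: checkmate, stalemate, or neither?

neither

Black to move; black king on d1.
In check: no.
Legal moves for Black: Nac7, Nb6, Nf8+, Nd8, Ng7, Nec7, Ng5, Nc5, Nf4+, Nd4, Kd2, Kc2, Ke1, Kc1, e1=Q, e1=R, e1=B, e1=N.
Black has 18 legal moves and is not in check → neither.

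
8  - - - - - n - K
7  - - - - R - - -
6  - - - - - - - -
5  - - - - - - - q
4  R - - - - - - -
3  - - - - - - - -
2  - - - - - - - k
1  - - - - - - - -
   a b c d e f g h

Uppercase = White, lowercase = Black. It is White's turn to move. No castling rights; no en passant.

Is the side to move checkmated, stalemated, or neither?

neither

White to move; white king on h8.
In check: yes, from the black queen on h5.
Legal moves for White: Kg8, Kg7, Rh7.
White is in check but has 3 legal moves → neither.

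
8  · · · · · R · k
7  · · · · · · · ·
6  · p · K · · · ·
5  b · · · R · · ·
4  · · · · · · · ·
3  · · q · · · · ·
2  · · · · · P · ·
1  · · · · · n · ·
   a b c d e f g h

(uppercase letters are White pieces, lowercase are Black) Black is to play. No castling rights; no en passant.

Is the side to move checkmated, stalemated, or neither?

neither

Black to move; black king on h8.
In check: yes, from the white rook on f8.
Legal moves for Black: Kh7, Kg7.
Black is in check but has 2 legal moves → neither.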